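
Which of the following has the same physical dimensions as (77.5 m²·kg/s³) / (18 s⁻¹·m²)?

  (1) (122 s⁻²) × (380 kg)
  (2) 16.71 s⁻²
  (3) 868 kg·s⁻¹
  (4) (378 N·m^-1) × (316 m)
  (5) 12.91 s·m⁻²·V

Reference: [kg·m²·s⁻³] / [m²·s⁻¹] = kg·s⁻².
Each option:
  (1) [s⁻²] · [kg] = kg·s⁻²  ← same
  (2) s⁻²
  (3) kg·s⁻¹
  (4) [kg·s⁻²] · [m] = kg·m·s⁻²
  (5) V·s·m⁻² = J·C⁻¹·s·m⁻² = kg·s⁻²·A⁻¹
Only (1) matches kg·s⁻².

(1)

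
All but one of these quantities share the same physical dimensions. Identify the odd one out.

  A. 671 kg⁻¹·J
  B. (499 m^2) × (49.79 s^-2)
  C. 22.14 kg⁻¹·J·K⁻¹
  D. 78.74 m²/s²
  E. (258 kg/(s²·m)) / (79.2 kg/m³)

Dimensions:
  A. J·kg⁻¹ = N·m·kg⁻¹ = m²·s⁻²
  B. [m²] · [s⁻²] = m²·s⁻²
  C. J·kg⁻¹·K⁻¹ = N·m·kg⁻¹·K⁻¹ = m²·s⁻²·K⁻¹
  D. m²·s⁻²
  E. [kg·m⁻¹·s⁻²] / [kg·m⁻³] = m²·s⁻²
All reduce to m²·s⁻² except C., which is m²·s⁻²·K⁻¹.

C.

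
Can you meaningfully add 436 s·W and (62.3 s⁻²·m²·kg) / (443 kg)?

Work out the base dimensions of each:
  436 s·W:  W·s = J·s⁻¹·s = kg·m²·s⁻²
  (62.3 s⁻²·m²·kg) / (443 kg):  [kg·m²·s⁻²] / [kg] = m²·s⁻²
kg·m²·s⁻² ≠ m²·s⁻², so they cannot be added.

No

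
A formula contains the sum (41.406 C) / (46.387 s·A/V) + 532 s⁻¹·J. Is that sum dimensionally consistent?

No

Expand each in SI base units:
  (41.406 C) / (46.387 s·A/V):  [s·A] / [kg⁻¹·m⁻²·s⁴·A²] = kg·m²·s⁻³·A⁻¹
  532 s⁻¹·J:  J·s⁻¹ = N·m·s⁻¹ = kg·m²·s⁻³
kg·m²·s⁻³·A⁻¹ ≠ kg·m²·s⁻³, so they cannot be added.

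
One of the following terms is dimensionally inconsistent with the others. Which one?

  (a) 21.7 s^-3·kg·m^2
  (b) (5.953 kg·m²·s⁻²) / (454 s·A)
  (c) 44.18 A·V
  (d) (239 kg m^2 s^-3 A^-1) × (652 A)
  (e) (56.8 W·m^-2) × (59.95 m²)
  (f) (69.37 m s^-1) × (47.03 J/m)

(b)

In SI base units:
  (a) kg·m²·s⁻³
  (b) [kg·m²·s⁻²] / [s·A] = kg·m²·s⁻³·A⁻¹
  (c) V·A = J·C⁻¹·A = kg·m²·s⁻³
  (d) [kg·m²·s⁻³·A⁻¹] · [A] = kg·m²·s⁻³
  (e) [kg·s⁻³] · [m²] = kg·m²·s⁻³
  (f) [m·s⁻¹] · [kg·m·s⁻²] = kg·m²·s⁻³
All reduce to kg·m²·s⁻³ except (b), which is kg·m²·s⁻³·A⁻¹.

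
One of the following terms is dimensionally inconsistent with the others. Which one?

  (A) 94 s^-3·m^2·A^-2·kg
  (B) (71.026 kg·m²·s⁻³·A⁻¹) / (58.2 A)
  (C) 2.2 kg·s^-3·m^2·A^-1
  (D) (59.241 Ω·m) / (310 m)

(C)

Dimensions:
  (A) kg·m²·s⁻³·A⁻²
  (B) [kg·m²·s⁻³·A⁻¹] / [A] = kg·m²·s⁻³·A⁻²
  (C) kg·m²·s⁻³·A⁻¹
  (D) [kg·m³·s⁻³·A⁻²] / [m] = kg·m²·s⁻³·A⁻²
All reduce to kg·m²·s⁻³·A⁻² except (C), which is kg·m²·s⁻³·A⁻¹.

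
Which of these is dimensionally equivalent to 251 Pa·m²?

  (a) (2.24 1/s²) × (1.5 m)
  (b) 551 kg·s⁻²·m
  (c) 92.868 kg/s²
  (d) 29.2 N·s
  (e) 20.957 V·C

Reference: Pa·m² = N·m⁻²·m² = kg·m·s⁻².
Each option:
  (a) [s⁻²] · [m] = m·s⁻²
  (b) kg·m·s⁻²  ← same
  (c) kg·s⁻²
  (d) N·s = kg·m·s⁻²·s = kg·m·s⁻¹
  (e) C·V = s·A·J·C⁻¹ = kg·m²·s⁻²
Only (b) matches kg·m·s⁻².

(b)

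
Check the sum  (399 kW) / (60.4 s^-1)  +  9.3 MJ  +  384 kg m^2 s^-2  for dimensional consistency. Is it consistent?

Reduce each to base SI dimensions:
  (399 kW) / (60.4 s^-1):  [kg·m²·s⁻³] / [s⁻¹] = kg·m²·s⁻²
  9.3 MJ:  J = N·m = kg·m²·s⁻²
  384 kg m^2 s^-2:  kg·m²·s⁻²
Every term reduces to kg·m²·s⁻².

Yes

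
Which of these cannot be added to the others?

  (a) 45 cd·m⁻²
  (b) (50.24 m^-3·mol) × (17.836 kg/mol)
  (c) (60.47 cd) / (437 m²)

(b)

In SI base units:
  (a) cd·m⁻² = m⁻²·cd
  (b) [m⁻³·mol] · [kg·mol⁻¹] = kg·m⁻³
  (c) [cd] / [m²] = m⁻²·cd
All reduce to m⁻²·cd except (b), which is kg·m⁻³.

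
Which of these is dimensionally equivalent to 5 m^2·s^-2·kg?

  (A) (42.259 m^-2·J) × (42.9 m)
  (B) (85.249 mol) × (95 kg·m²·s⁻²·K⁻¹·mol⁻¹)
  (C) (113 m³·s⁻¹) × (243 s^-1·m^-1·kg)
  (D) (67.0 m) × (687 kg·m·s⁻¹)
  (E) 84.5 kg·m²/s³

Reference: kg·m²·s⁻².
Each option:
  (A) [kg·s⁻²] · [m] = kg·m·s⁻²
  (B) [mol] · [kg·m²·s⁻²·K⁻¹·mol⁻¹] = kg·m²·s⁻²·K⁻¹
  (C) [m³·s⁻¹] · [kg·m⁻¹·s⁻¹] = kg·m²·s⁻²  ← same
  (D) [m] · [kg·m·s⁻¹] = kg·m²·s⁻¹
  (E) kg·m²·s⁻³
Only (C) matches kg·m²·s⁻².

(C)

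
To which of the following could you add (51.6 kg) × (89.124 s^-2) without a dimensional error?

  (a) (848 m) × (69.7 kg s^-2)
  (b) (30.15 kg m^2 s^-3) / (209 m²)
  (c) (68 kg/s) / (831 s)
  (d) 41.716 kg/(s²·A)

(c)

Reference: [kg] · [s⁻²] = kg·s⁻².
Each option:
  (a) [m] · [kg·s⁻²] = kg·m·s⁻²
  (b) [kg·m²·s⁻³] / [m²] = kg·s⁻³
  (c) [kg·s⁻¹] / [s] = kg·s⁻²  ← same
  (d) kg·s⁻²·A⁻¹
Only (c) matches kg·s⁻².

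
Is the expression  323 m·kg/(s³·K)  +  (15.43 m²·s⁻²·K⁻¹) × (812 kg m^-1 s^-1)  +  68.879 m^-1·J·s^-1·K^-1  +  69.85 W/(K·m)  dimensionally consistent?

In SI base units:
  323 m·kg/(s³·K):  kg·m·s⁻³·K⁻¹
  (15.43 m²·s⁻²·K⁻¹) × (812 kg m^-1 s^-1):  [m²·s⁻²·K⁻¹] · [kg·m⁻¹·s⁻¹] = kg·m·s⁻³·K⁻¹
  68.879 m^-1·J·s^-1·K^-1:  J·s⁻¹·m⁻¹·K⁻¹ = N·m·s⁻¹·m⁻¹·K⁻¹ = kg·m·s⁻³·K⁻¹
  69.85 W/(K·m):  W·m⁻¹·K⁻¹ = J·s⁻¹·m⁻¹·K⁻¹ = kg·m·s⁻³·K⁻¹
Every term reduces to kg·m·s⁻³·K⁻¹.

Yes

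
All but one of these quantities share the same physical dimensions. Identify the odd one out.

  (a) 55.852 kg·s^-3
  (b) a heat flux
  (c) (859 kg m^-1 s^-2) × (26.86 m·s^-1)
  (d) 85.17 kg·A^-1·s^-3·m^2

Reduce each to base SI dimensions:
  (a) kg·s⁻³
  (b) [heat flux] = kg·s⁻³
  (c) [kg·m⁻¹·s⁻²] · [m·s⁻¹] = kg·s⁻³
  (d) kg·m²·s⁻³·A⁻¹
All reduce to kg·s⁻³ except (d), which is kg·m²·s⁻³·A⁻¹.

(d)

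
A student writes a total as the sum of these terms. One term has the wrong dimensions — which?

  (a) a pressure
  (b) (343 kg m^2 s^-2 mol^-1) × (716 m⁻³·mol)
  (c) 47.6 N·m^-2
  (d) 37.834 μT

(d)

Expand each in SI base units:
  (a) [pressure] = kg·m⁻¹·s⁻²
  (b) [kg·m²·s⁻²·mol⁻¹] · [m⁻³·mol] = kg·m⁻¹·s⁻²
  (c) N·m⁻² = kg·m·s⁻²·m⁻² = kg·m⁻¹·s⁻²
  (d) T = Wb·m⁻² = kg·s⁻²·A⁻¹
All reduce to kg·m⁻¹·s⁻² except (d), which is kg·s⁻²·A⁻¹.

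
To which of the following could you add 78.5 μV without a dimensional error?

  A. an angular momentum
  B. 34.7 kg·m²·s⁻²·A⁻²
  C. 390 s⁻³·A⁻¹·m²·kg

C.

Reference: V = J·C⁻¹ = kg·m²·s⁻³·A⁻¹.
Each option:
  A. [angular momentum] = kg·m²·s⁻¹
  B. kg·m²·s⁻²·A⁻²
  C. kg·m²·s⁻³·A⁻¹  ← same
Only C. matches kg·m²·s⁻³·A⁻¹.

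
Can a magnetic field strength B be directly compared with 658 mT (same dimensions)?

Work out the base dimensions of each:
  a magnetic field strength B:  [magnetic field strength B] = kg·s⁻²·A⁻¹
  658 mT:  T = Wb·m⁻² = kg·s⁻²·A⁻¹
Both are kg·s⁻²·A⁻¹, so they have the same dimensions and can be added.

Yes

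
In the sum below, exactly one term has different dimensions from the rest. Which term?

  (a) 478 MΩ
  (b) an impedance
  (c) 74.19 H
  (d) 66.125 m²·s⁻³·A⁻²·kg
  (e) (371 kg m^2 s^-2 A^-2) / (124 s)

Reduce each to base SI dimensions:
  (a) Ω = V·A⁻¹ = kg·m²·s⁻³·A⁻²
  (b) [impedance] = kg·m²·s⁻³·A⁻²
  (c) H = V·s·A⁻¹ = kg·m²·s⁻²·A⁻²
  (d) kg·m²·s⁻³·A⁻²
  (e) [kg·m²·s⁻²·A⁻²] / [s] = kg·m²·s⁻³·A⁻²
All reduce to kg·m²·s⁻³·A⁻² except (c), which is kg·m²·s⁻²·A⁻².

(c)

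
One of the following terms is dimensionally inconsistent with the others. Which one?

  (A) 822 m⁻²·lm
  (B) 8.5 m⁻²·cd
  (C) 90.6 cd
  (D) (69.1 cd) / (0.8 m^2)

Work out the base dimensions of each:
  (A) lm·m⁻² = cd·m⁻² = m⁻²·cd
  (B) cd·m⁻² = m⁻²·cd
  (C) cd
  (D) [cd] / [m²] = m⁻²·cd
All reduce to m⁻²·cd except (C), which is cd.

(C)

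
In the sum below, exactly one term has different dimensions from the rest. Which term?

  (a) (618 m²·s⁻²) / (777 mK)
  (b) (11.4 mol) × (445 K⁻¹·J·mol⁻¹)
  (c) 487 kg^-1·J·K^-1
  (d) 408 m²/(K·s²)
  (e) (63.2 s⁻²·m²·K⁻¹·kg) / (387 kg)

(b)

Work out the base dimensions of each:
  (a) [m²·s⁻²] / [K] = m²·s⁻²·K⁻¹
  (b) [mol] · [kg·m²·s⁻²·K⁻¹·mol⁻¹] = kg·m²·s⁻²·K⁻¹
  (c) J·kg⁻¹·K⁻¹ = N·m·kg⁻¹·K⁻¹ = m²·s⁻²·K⁻¹
  (d) m²·s⁻²·K⁻¹
  (e) [kg·m²·s⁻²·K⁻¹] / [kg] = m²·s⁻²·K⁻¹
All reduce to m²·s⁻²·K⁻¹ except (b), which is kg·m²·s⁻²·K⁻¹.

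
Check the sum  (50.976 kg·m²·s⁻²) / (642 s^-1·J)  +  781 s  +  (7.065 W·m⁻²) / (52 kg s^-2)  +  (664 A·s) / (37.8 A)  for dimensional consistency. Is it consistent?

No

Work out the base dimensions of each:
  (50.976 kg·m²·s⁻²) / (642 s^-1·J):  [kg·m²·s⁻²] / [kg·m²·s⁻³] = s
  781 s:  s
  (7.065 W·m⁻²) / (52 kg s^-2):  [kg·s⁻³] / [kg·s⁻²] = s⁻¹
  (664 A·s) / (37.8 A):  [s·A] / [A] = s
The terms do not share a single dimension (s vs s⁻¹).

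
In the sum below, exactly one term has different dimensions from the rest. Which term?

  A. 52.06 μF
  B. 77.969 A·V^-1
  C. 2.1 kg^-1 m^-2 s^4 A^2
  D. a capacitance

B.

In SI base units:
  A. F = C·V⁻¹ = kg⁻¹·m⁻²·s⁴·A²
  B. A·V⁻¹ = A·(J·C⁻¹)⁻¹ = kg⁻¹·m⁻²·s³·A²
  C. kg⁻¹·m⁻²·s⁴·A²
  D. [capacitance] = kg⁻¹·m⁻²·s⁴·A²
All reduce to kg⁻¹·m⁻²·s⁴·A² except B., which is kg⁻¹·m⁻²·s³·A².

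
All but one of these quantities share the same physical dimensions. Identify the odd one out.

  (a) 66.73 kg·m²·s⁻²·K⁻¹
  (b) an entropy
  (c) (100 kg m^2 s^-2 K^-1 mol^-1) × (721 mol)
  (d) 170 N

(d)

Reduce each to base SI dimensions:
  (a) kg·m²·s⁻²·K⁻¹
  (b) [entropy] = kg·m²·s⁻²·K⁻¹
  (c) [kg·m²·s⁻²·K⁻¹·mol⁻¹] · [mol] = kg·m²·s⁻²·K⁻¹
  (d) N = kg·m·s⁻²
All reduce to kg·m²·s⁻²·K⁻¹ except (d), which is kg·m·s⁻².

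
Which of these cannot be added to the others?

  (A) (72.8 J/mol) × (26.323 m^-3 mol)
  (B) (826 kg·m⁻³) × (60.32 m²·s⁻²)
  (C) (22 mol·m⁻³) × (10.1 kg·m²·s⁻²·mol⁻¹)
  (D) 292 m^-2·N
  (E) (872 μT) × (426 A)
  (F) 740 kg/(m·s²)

(E)

Dimensions:
  (A) [kg·m²·s⁻²·mol⁻¹] · [m⁻³·mol] = kg·m⁻¹·s⁻²
  (B) [kg·m⁻³] · [m²·s⁻²] = kg·m⁻¹·s⁻²
  (C) [m⁻³·mol] · [kg·m²·s⁻²·mol⁻¹] = kg·m⁻¹·s⁻²
  (D) N·m⁻² = kg·m·s⁻²·m⁻² = kg·m⁻¹·s⁻²
  (E) [kg·s⁻²·A⁻¹] · [A] = kg·s⁻²
  (F) kg·m⁻¹·s⁻²
All reduce to kg·m⁻¹·s⁻² except (E), which is kg·s⁻².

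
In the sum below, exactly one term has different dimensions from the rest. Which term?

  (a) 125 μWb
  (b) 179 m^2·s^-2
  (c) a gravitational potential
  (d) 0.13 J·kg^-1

Reduce each to base SI dimensions:
  (a) Wb = V·s = kg·m²·s⁻²·A⁻¹
  (b) m²·s⁻²
  (c) [gravitational potential] = m²·s⁻²
  (d) J·kg⁻¹ = N·m·kg⁻¹ = m²·s⁻²
All reduce to m²·s⁻² except (a), which is kg·m²·s⁻²·A⁻¹.

(a)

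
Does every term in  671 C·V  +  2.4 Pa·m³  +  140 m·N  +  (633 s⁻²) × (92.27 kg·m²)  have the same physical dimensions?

Dimensions:
  671 C·V:  C·V = s·A·J·C⁻¹ = kg·m²·s⁻²
  2.4 Pa·m³:  Pa·m³ = N·m⁻²·m³ = kg·m²·s⁻²
  140 m·N:  N·m = kg·m·s⁻²·m = kg·m²·s⁻²
  (633 s⁻²) × (92.27 kg·m²):  [s⁻²] · [kg·m²] = kg·m²·s⁻²
Every term reduces to kg·m²·s⁻².

Yes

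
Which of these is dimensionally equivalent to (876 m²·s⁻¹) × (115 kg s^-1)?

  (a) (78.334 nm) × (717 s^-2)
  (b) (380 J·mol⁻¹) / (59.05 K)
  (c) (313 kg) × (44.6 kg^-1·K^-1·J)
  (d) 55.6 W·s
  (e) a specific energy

(d)

Reference: [m²·s⁻¹] · [kg·s⁻¹] = kg·m²·s⁻².
Each option:
  (a) [m] · [s⁻²] = m·s⁻²
  (b) [kg·m²·s⁻²·mol⁻¹] / [K] = kg·m²·s⁻²·K⁻¹·mol⁻¹
  (c) [kg] · [m²·s⁻²·K⁻¹] = kg·m²·s⁻²·K⁻¹
  (d) W·s = J·s⁻¹·s = kg·m²·s⁻²  ← same
  (e) [specific energy] = m²·s⁻²
Only (d) matches kg·m²·s⁻².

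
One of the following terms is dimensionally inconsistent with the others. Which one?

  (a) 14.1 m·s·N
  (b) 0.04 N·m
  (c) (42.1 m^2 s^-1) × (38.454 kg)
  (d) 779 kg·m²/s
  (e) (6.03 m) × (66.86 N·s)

Work out the base dimensions of each:
  (a) N·m·s = kg·m·s⁻²·m·s = kg·m²·s⁻¹
  (b) N·m = kg·m·s⁻²·m = kg·m²·s⁻²
  (c) [m²·s⁻¹] · [kg] = kg·m²·s⁻¹
  (d) kg·m²·s⁻¹
  (e) [m] · [kg·m·s⁻¹] = kg·m²·s⁻¹
All reduce to kg·m²·s⁻¹ except (b), which is kg·m²·s⁻².

(b)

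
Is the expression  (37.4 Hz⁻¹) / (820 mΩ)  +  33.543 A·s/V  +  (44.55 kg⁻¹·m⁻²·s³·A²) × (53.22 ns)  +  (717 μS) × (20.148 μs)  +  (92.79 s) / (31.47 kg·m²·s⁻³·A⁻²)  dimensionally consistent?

Yes

Dimensions:
  (37.4 Hz⁻¹) / (820 mΩ):  [s] / [kg·m²·s⁻³·A⁻²] = kg⁻¹·m⁻²·s⁴·A²
  33.543 A·s/V:  A·s·V⁻¹ = A·s·(J·C⁻¹)⁻¹ = kg⁻¹·m⁻²·s⁴·A²
  (44.55 kg⁻¹·m⁻²·s³·A²) × (53.22 ns):  [kg⁻¹·m⁻²·s³·A²] · [s] = kg⁻¹·m⁻²·s⁴·A²
  (717 μS) × (20.148 μs):  [kg⁻¹·m⁻²·s³·A²] · [s] = kg⁻¹·m⁻²·s⁴·A²
  (92.79 s) / (31.47 kg·m²·s⁻³·A⁻²):  [s] / [kg·m²·s⁻³·A⁻²] = kg⁻¹·m⁻²·s⁴·A²
Every term reduces to kg⁻¹·m⁻²·s⁴·A².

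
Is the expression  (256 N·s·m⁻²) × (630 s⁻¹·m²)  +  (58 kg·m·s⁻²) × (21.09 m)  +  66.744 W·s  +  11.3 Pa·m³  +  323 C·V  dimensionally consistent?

Expand each in SI base units:
  (256 N·s·m⁻²) × (630 s⁻¹·m²):  [kg·m⁻¹·s⁻¹] · [m²·s⁻¹] = kg·m·s⁻²
  (58 kg·m·s⁻²) × (21.09 m):  [kg·m·s⁻²] · [m] = kg·m²·s⁻²
  66.744 W·s:  W·s = J·s⁻¹·s = kg·m²·s⁻²
  11.3 Pa·m³:  Pa·m³ = N·m⁻²·m³ = kg·m²·s⁻²
  323 C·V:  C·V = s·A·J·C⁻¹ = kg·m²·s⁻²
The terms do not share a single dimension (kg·m²·s⁻² vs kg·m·s⁻²).

No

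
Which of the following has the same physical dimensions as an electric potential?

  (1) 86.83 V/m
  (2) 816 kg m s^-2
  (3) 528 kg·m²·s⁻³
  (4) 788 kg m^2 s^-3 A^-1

Reference: [electric potential] = kg·m²·s⁻³·A⁻¹.
Each option:
  (1) V·m⁻¹ = J·C⁻¹·m⁻¹ = kg·m·s⁻³·A⁻¹
  (2) kg·m·s⁻²
  (3) kg·m²·s⁻³
  (4) kg·m²·s⁻³·A⁻¹  ← same
Only (4) matches kg·m²·s⁻³·A⁻¹.

(4)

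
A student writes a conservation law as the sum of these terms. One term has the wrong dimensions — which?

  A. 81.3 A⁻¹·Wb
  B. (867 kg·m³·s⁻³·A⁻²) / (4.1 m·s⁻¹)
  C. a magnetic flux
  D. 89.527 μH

In SI base units:
  A. Wb·A⁻¹ = V·s·A⁻¹ = kg·m²·s⁻²·A⁻²
  B. [kg·m³·s⁻³·A⁻²] / [m·s⁻¹] = kg·m²·s⁻²·A⁻²
  C. [magnetic flux] = kg·m²·s⁻²·A⁻¹
  D. H = V·s·A⁻¹ = kg·m²·s⁻²·A⁻²
All reduce to kg·m²·s⁻²·A⁻² except C., which is kg·m²·s⁻²·A⁻¹.

C.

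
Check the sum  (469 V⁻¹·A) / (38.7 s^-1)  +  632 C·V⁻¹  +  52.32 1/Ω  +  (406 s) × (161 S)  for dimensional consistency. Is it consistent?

No

Work out the base dimensions of each:
  (469 V⁻¹·A) / (38.7 s^-1):  [kg⁻¹·m⁻²·s³·A²] / [s⁻¹] = kg⁻¹·m⁻²·s⁴·A²
  632 C·V⁻¹:  C·V⁻¹ = s·A·(J·C⁻¹)⁻¹ = kg⁻¹·m⁻²·s⁴·A²
  52.32 1/Ω:  Ω⁻¹ = (V·A⁻¹)⁻¹ = kg⁻¹·m⁻²·s³·A²
  (406 s) × (161 S):  [s] · [kg⁻¹·m⁻²·s³·A²] = kg⁻¹·m⁻²·s⁴·A²
The terms do not share a single dimension (kg⁻¹·m⁻²·s³·A² vs kg⁻¹·m⁻²·s⁴·A²).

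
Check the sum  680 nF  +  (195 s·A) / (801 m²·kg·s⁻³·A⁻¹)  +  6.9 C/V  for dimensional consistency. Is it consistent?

Yes

Work out the base dimensions of each:
  680 nF:  F = C·V⁻¹ = kg⁻¹·m⁻²·s⁴·A²
  (195 s·A) / (801 m²·kg·s⁻³·A⁻¹):  [s·A] / [kg·m²·s⁻³·A⁻¹] = kg⁻¹·m⁻²·s⁴·A²
  6.9 C/V:  C·V⁻¹ = s·A·(J·C⁻¹)⁻¹ = kg⁻¹·m⁻²·s⁴·A²
Every term reduces to kg⁻¹·m⁻²·s⁴·A².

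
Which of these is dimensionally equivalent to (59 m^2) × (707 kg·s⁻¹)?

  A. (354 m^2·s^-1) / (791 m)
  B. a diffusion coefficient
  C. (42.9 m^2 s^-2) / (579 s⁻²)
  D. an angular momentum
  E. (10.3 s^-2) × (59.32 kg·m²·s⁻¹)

D.

Reference: [m²] · [kg·s⁻¹] = kg·m²·s⁻¹.
Each option:
  A. [m²·s⁻¹] / [m] = m·s⁻¹
  B. [diffusion coefficient] = m²·s⁻¹
  C. [m²·s⁻²] / [s⁻²] = m²
  D. [angular momentum] = kg·m²·s⁻¹  ← same
  E. [s⁻²] · [kg·m²·s⁻¹] = kg·m²·s⁻³
Only D. matches kg·m²·s⁻¹.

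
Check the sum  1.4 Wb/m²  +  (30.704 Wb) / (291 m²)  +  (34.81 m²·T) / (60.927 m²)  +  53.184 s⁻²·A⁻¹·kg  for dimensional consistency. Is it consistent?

In SI base units:
  1.4 Wb/m²:  Wb·m⁻² = V·s·m⁻² = kg·s⁻²·A⁻¹
  (30.704 Wb) / (291 m²):  [kg·m²·s⁻²·A⁻¹] / [m²] = kg·s⁻²·A⁻¹
  (34.81 m²·T) / (60.927 m²):  [kg·m²·s⁻²·A⁻¹] / [m²] = kg·s⁻²·A⁻¹
  53.184 s⁻²·A⁻¹·kg:  kg·s⁻²·A⁻¹
Every term reduces to kg·s⁻²·A⁻¹.

Yes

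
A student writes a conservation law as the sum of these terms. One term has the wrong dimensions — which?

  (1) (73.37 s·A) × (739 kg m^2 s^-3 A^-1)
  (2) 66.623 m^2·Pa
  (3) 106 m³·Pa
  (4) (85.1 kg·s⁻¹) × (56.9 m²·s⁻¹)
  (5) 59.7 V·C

Work out the base dimensions of each:
  (1) [s·A] · [kg·m²·s⁻³·A⁻¹] = kg·m²·s⁻²
  (2) Pa·m² = N·m⁻²·m² = kg·m·s⁻²
  (3) Pa·m³ = N·m⁻²·m³ = kg·m²·s⁻²
  (4) [kg·s⁻¹] · [m²·s⁻¹] = kg·m²·s⁻²
  (5) C·V = s·A·J·C⁻¹ = kg·m²·s⁻²
All reduce to kg·m²·s⁻² except (2), which is kg·m·s⁻².

(2)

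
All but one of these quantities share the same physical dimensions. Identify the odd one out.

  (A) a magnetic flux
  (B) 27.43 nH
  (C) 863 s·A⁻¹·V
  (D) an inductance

In SI base units:
  (A) [magnetic flux] = kg·m²·s⁻²·A⁻¹
  (B) H = V·s·A⁻¹ = kg·m²·s⁻²·A⁻²
  (C) V·s·A⁻¹ = J·C⁻¹·s·A⁻¹ = kg·m²·s⁻²·A⁻²
  (D) [inductance] = kg·m²·s⁻²·A⁻²
All reduce to kg·m²·s⁻²·A⁻² except (A), which is kg·m²·s⁻²·A⁻¹.

(A)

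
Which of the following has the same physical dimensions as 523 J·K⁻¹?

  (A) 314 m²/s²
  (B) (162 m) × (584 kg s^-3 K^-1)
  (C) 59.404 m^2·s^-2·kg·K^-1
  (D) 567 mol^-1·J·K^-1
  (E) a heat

(C)

Reference: J·K⁻¹ = N·m·K⁻¹ = kg·m²·s⁻²·K⁻¹.
Each option:
  (A) m²·s⁻²
  (B) [m] · [kg·s⁻³·K⁻¹] = kg·m·s⁻³·K⁻¹
  (C) kg·m²·s⁻²·K⁻¹  ← same
  (D) J·mol⁻¹·K⁻¹ = N·m·mol⁻¹·K⁻¹ = kg·m²·s⁻²·K⁻¹·mol⁻¹
  (E) [heat] = kg·m²·s⁻²
Only (C) matches kg·m²·s⁻²·K⁻¹.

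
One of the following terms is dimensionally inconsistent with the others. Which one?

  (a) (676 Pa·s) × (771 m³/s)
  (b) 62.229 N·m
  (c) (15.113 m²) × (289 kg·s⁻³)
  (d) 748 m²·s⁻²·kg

(c)

Dimensions:
  (a) [kg·m⁻¹·s⁻¹] · [m³·s⁻¹] = kg·m²·s⁻²
  (b) N·m = kg·m·s⁻²·m = kg·m²·s⁻²
  (c) [m²] · [kg·s⁻³] = kg·m²·s⁻³
  (d) kg·m²·s⁻²
All reduce to kg·m²·s⁻² except (c), which is kg·m²·s⁻³.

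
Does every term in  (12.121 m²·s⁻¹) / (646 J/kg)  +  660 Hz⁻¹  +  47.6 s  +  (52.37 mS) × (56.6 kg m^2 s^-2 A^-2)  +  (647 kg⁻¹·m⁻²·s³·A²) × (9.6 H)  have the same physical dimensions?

Yes

Reduce each to base SI dimensions:
  (12.121 m²·s⁻¹) / (646 J/kg):  [m²·s⁻¹] / [m²·s⁻²] = s
  660 Hz⁻¹:  Hz⁻¹ = (s⁻¹)⁻¹ = s
  47.6 s:  s
  (52.37 mS) × (56.6 kg m^2 s^-2 A^-2):  [kg⁻¹·m⁻²·s³·A²] · [kg·m²·s⁻²·A⁻²] = s
  (647 kg⁻¹·m⁻²·s³·A²) × (9.6 H):  [kg⁻¹·m⁻²·s³·A²] · [kg·m²·s⁻²·A⁻²] = s
Every term reduces to s.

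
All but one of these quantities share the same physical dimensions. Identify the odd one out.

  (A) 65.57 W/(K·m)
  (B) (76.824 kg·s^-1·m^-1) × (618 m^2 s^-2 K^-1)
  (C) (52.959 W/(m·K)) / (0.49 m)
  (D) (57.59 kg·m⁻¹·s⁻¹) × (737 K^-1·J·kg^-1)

Expand each in SI base units:
  (A) W·m⁻¹·K⁻¹ = J·s⁻¹·m⁻¹·K⁻¹ = kg·m·s⁻³·K⁻¹
  (B) [kg·m⁻¹·s⁻¹] · [m²·s⁻²·K⁻¹] = kg·m·s⁻³·K⁻¹
  (C) [kg·m·s⁻³·K⁻¹] / [m] = kg·s⁻³·K⁻¹
  (D) [kg·m⁻¹·s⁻¹] · [m²·s⁻²·K⁻¹] = kg·m·s⁻³·K⁻¹
All reduce to kg·m·s⁻³·K⁻¹ except (C), which is kg·s⁻³·K⁻¹.

(C)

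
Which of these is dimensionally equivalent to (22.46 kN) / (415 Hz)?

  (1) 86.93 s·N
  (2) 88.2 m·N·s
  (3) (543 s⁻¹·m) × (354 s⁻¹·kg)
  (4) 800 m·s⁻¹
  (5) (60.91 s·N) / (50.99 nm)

Reference: [kg·m·s⁻²] / [s⁻¹] = kg·m·s⁻¹.
Each option:
  (1) N·s = kg·m·s⁻²·s = kg·m·s⁻¹  ← same
  (2) N·m·s = kg·m·s⁻²·m·s = kg·m²·s⁻¹
  (3) [m·s⁻¹] · [kg·s⁻¹] = kg·m·s⁻²
  (4) m·s⁻¹
  (5) [kg·m·s⁻¹] / [m] = kg·s⁻¹
Only (1) matches kg·m·s⁻¹.

(1)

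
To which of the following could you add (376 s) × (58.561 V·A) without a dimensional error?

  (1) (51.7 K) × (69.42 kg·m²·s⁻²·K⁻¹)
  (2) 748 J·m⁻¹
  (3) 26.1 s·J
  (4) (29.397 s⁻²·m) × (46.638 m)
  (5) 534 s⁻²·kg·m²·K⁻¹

Reference: [s] · [kg·m²·s⁻³] = kg·m²·s⁻².
Each option:
  (1) [K] · [kg·m²·s⁻²·K⁻¹] = kg·m²·s⁻²  ← same
  (2) J·m⁻¹ = N·m·m⁻¹ = kg·m·s⁻²
  (3) J·s = N·m·s = kg·m²·s⁻¹
  (4) [m·s⁻²] · [m] = m²·s⁻²
  (5) kg·m²·s⁻²·K⁻¹
Only (1) matches kg·m²·s⁻².

(1)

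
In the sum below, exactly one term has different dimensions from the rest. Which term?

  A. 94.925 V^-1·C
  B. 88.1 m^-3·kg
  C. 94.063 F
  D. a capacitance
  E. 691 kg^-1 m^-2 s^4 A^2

B.

Reduce each to base SI dimensions:
  A. C·V⁻¹ = s·A·(J·C⁻¹)⁻¹ = kg⁻¹·m⁻²·s⁴·A²
  B. kg·m⁻³
  C. F = C·V⁻¹ = kg⁻¹·m⁻²·s⁴·A²
  D. [capacitance] = kg⁻¹·m⁻²·s⁴·A²
  E. kg⁻¹·m⁻²·s⁴·A²
All reduce to kg⁻¹·m⁻²·s⁴·A² except B., which is kg·m⁻³.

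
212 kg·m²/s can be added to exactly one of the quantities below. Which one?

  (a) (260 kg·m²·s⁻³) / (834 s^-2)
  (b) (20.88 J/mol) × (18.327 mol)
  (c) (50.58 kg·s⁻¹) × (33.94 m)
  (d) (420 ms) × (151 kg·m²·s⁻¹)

(a)

Reference: kg·m²·s⁻¹.
Each option:
  (a) [kg·m²·s⁻³] / [s⁻²] = kg·m²·s⁻¹  ← same
  (b) [kg·m²·s⁻²·mol⁻¹] · [mol] = kg·m²·s⁻²
  (c) [kg·s⁻¹] · [m] = kg·m·s⁻¹
  (d) [s] · [kg·m²·s⁻¹] = kg·m²
Only (a) matches kg·m²·s⁻¹.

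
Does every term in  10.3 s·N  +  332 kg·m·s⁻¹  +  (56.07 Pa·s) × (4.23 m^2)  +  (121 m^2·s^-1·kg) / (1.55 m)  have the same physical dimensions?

Yes

Reduce each to base SI dimensions:
  10.3 s·N:  N·s = kg·m·s⁻²·s = kg·m·s⁻¹
  332 kg·m·s⁻¹:  kg·m·s⁻¹
  (56.07 Pa·s) × (4.23 m^2):  [kg·m⁻¹·s⁻¹] · [m²] = kg·m·s⁻¹
  (121 m^2·s^-1·kg) / (1.55 m):  [kg·m²·s⁻¹] / [m] = kg·m·s⁻¹
Every term reduces to kg·m·s⁻¹.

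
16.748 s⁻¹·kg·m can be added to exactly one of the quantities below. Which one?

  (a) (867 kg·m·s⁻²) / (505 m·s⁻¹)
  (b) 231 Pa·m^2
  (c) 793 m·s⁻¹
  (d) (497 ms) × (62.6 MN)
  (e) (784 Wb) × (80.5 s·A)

(d)

Reference: kg·m·s⁻¹.
Each option:
  (a) [kg·m·s⁻²] / [m·s⁻¹] = kg·s⁻¹
  (b) Pa·m² = N·m⁻²·m² = kg·m·s⁻²
  (c) m·s⁻¹
  (d) [s] · [kg·m·s⁻²] = kg·m·s⁻¹  ← same
  (e) [kg·m²·s⁻²·A⁻¹] · [s·A] = kg·m²·s⁻¹
Only (d) matches kg·m·s⁻¹.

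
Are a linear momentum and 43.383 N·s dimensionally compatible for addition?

Yes

Dimensions:
  a linear momentum:  [linear momentum] = kg·m·s⁻¹
  43.383 N·s:  N·s = kg·m·s⁻²·s = kg·m·s⁻¹
Both are kg·m·s⁻¹, so they have the same dimensions and can be added.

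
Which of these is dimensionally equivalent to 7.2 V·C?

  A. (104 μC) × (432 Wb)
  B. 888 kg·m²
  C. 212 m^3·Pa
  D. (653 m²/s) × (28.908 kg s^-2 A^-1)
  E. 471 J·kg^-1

Reference: C·V = s·A·J·C⁻¹ = kg·m²·s⁻².
Each option:
  A. [s·A] · [kg·m²·s⁻²·A⁻¹] = kg·m²·s⁻¹
  B. kg·m²
  C. Pa·m³ = N·m⁻²·m³ = kg·m²·s⁻²  ← same
  D. [m²·s⁻¹] · [kg·s⁻²·A⁻¹] = kg·m²·s⁻³·A⁻¹
  E. J·kg⁻¹ = N·m·kg⁻¹ = m²·s⁻²
Only C. matches kg·m²·s⁻².

C.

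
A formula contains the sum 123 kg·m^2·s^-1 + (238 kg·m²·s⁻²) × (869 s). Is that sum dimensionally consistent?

Dimensions:
  123 kg·m^2·s^-1:  kg·m²·s⁻¹
  (238 kg·m²·s⁻²) × (869 s):  [kg·m²·s⁻²] · [s] = kg·m²·s⁻¹
Both are kg·m²·s⁻¹, so they have the same dimensions and can be added.

Yes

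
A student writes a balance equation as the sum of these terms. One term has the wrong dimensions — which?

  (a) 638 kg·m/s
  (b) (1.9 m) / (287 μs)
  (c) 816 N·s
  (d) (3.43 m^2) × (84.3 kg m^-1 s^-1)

Expand each in SI base units:
  (a) kg·m·s⁻¹
  (b) [m] / [s] = m·s⁻¹
  (c) N·s = kg·m·s⁻²·s = kg·m·s⁻¹
  (d) [m²] · [kg·m⁻¹·s⁻¹] = kg·m·s⁻¹
All reduce to kg·m·s⁻¹ except (b), which is m·s⁻¹.

(b)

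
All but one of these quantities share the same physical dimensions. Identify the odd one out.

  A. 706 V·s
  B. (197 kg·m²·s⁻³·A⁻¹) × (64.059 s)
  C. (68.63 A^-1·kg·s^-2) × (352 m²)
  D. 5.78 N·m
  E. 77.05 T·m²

D.

Expand each in SI base units:
  A. V·s = J·C⁻¹·s = kg·m²·s⁻²·A⁻¹
  B. [kg·m²·s⁻³·A⁻¹] · [s] = kg·m²·s⁻²·A⁻¹
  C. [kg·s⁻²·A⁻¹] · [m²] = kg·m²·s⁻²·A⁻¹
  D. N·m = kg·m·s⁻²·m = kg·m²·s⁻²
  E. T·m² = Wb·m⁻²·m² = kg·m²·s⁻²·A⁻¹
All reduce to kg·m²·s⁻²·A⁻¹ except D., which is kg·m²·s⁻².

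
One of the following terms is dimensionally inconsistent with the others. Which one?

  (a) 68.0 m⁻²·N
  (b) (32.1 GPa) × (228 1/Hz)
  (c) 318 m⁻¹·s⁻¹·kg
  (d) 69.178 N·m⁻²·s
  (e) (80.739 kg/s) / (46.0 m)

(a)

Work out the base dimensions of each:
  (a) N·m⁻² = kg·m·s⁻²·m⁻² = kg·m⁻¹·s⁻²
  (b) [kg·m⁻¹·s⁻²] · [s] = kg·m⁻¹·s⁻¹
  (c) kg·m⁻¹·s⁻¹
  (d) N·s·m⁻² = kg·m·s⁻²·s·m⁻² = kg·m⁻¹·s⁻¹
  (e) [kg·s⁻¹] / [m] = kg·m⁻¹·s⁻¹
All reduce to kg·m⁻¹·s⁻¹ except (a), which is kg·m⁻¹·s⁻².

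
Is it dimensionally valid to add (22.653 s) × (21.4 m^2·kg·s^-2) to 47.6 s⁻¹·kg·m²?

Yes

In SI base units:
  (22.653 s) × (21.4 m^2·kg·s^-2):  [s] · [kg·m²·s⁻²] = kg·m²·s⁻¹
  47.6 s⁻¹·kg·m²:  kg·m²·s⁻¹
Both are kg·m²·s⁻¹, so they have the same dimensions and can be added.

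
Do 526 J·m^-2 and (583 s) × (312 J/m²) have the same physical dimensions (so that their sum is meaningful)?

No

Dimensions:
  526 J·m^-2:  J·m⁻² = N·m·m⁻² = kg·s⁻²
  (583 s) × (312 J/m²):  [s] · [kg·s⁻²] = kg·s⁻¹
kg·s⁻² ≠ kg·s⁻¹, so they cannot be added.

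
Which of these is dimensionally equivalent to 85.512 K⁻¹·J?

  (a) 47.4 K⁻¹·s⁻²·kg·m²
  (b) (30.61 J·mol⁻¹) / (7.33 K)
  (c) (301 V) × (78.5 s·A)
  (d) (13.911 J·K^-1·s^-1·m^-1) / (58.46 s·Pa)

(a)

Reference: J·K⁻¹ = N·m·K⁻¹ = kg·m²·s⁻²·K⁻¹.
Each option:
  (a) kg·m²·s⁻²·K⁻¹  ← same
  (b) [kg·m²·s⁻²·mol⁻¹] / [K] = kg·m²·s⁻²·K⁻¹·mol⁻¹
  (c) [kg·m²·s⁻³·A⁻¹] · [s·A] = kg·m²·s⁻²
  (d) [kg·m·s⁻³·K⁻¹] / [kg·m⁻¹·s⁻¹] = m²·s⁻²·K⁻¹
Only (a) matches kg·m²·s⁻²·K⁻¹.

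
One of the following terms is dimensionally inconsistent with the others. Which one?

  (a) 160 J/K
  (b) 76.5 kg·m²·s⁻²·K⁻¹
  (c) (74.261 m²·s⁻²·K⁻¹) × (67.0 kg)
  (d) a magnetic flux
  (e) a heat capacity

Expand each in SI base units:
  (a) J·K⁻¹ = N·m·K⁻¹ = kg·m²·s⁻²·K⁻¹
  (b) kg·m²·s⁻²·K⁻¹
  (c) [m²·s⁻²·K⁻¹] · [kg] = kg·m²·s⁻²·K⁻¹
  (d) [magnetic flux] = kg·m²·s⁻²·A⁻¹
  (e) [heat capacity] = kg·m²·s⁻²·K⁻¹
All reduce to kg·m²·s⁻²·K⁻¹ except (d), which is kg·m²·s⁻²·A⁻¹.

(d)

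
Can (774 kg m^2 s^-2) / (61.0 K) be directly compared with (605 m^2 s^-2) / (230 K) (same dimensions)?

Work out the base dimensions of each:
  (774 kg m^2 s^-2) / (61.0 K):  [kg·m²·s⁻²] / [K] = kg·m²·s⁻²·K⁻¹
  (605 m^2 s^-2) / (230 K):  [m²·s⁻²] / [K] = m²·s⁻²·K⁻¹
kg·m²·s⁻²·K⁻¹ ≠ m²·s⁻²·K⁻¹, so they cannot be added.

No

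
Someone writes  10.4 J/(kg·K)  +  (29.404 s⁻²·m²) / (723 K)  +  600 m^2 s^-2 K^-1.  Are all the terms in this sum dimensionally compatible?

Reduce each to base SI dimensions:
  10.4 J/(kg·K):  J·kg⁻¹·K⁻¹ = N·m·kg⁻¹·K⁻¹ = m²·s⁻²·K⁻¹
  (29.404 s⁻²·m²) / (723 K):  [m²·s⁻²] / [K] = m²·s⁻²·K⁻¹
  600 m^2 s^-2 K^-1:  m²·s⁻²·K⁻¹
Every term reduces to m²·s⁻²·K⁻¹.

Yes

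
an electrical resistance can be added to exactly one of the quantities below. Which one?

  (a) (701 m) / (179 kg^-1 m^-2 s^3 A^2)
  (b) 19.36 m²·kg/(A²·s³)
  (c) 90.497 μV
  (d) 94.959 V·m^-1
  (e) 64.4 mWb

(b)

Reference: [electrical resistance] = kg·m²·s⁻³·A⁻².
Each option:
  (a) [m] / [kg⁻¹·m⁻²·s³·A²] = kg·m³·s⁻³·A⁻²
  (b) kg·m²·s⁻³·A⁻²  ← same
  (c) V = J·C⁻¹ = kg·m²·s⁻³·A⁻¹
  (d) V·m⁻¹ = J·C⁻¹·m⁻¹ = kg·m·s⁻³·A⁻¹
  (e) Wb = V·s = kg·m²·s⁻²·A⁻¹
Only (b) matches kg·m²·s⁻³·A⁻².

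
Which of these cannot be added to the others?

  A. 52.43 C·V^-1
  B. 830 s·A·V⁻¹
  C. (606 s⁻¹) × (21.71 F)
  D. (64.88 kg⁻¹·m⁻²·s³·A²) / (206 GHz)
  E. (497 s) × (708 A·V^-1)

C.

Work out the base dimensions of each:
  A. C·V⁻¹ = s·A·(J·C⁻¹)⁻¹ = kg⁻¹·m⁻²·s⁴·A²
  B. A·s·V⁻¹ = A·s·(J·C⁻¹)⁻¹ = kg⁻¹·m⁻²·s⁴·A²
  C. [s⁻¹] · [kg⁻¹·m⁻²·s⁴·A²] = kg⁻¹·m⁻²·s³·A²
  D. [kg⁻¹·m⁻²·s³·A²] / [s⁻¹] = kg⁻¹·m⁻²·s⁴·A²
  E. [s] · [kg⁻¹·m⁻²·s³·A²] = kg⁻¹·m⁻²·s⁴·A²
All reduce to kg⁻¹·m⁻²·s⁴·A² except C., which is kg⁻¹·m⁻²·s³·A².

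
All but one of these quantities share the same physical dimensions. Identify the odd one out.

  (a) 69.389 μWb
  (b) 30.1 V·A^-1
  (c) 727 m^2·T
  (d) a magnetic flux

In SI base units:
  (a) Wb = V·s = kg·m²·s⁻²·A⁻¹
  (b) V·A⁻¹ = J·C⁻¹·A⁻¹ = kg·m²·s⁻³·A⁻²
  (c) T·m² = Wb·m⁻²·m² = kg·m²·s⁻²·A⁻¹
  (d) [magnetic flux] = kg·m²·s⁻²·A⁻¹
All reduce to kg·m²·s⁻²·A⁻¹ except (b), which is kg·m²·s⁻³·A⁻².

(b)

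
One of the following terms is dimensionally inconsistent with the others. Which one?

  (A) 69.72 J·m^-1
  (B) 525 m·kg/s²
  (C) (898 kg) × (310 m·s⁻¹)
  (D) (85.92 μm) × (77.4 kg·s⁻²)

(C)

In SI base units:
  (A) J·m⁻¹ = N·m·m⁻¹ = kg·m·s⁻²
  (B) kg·m·s⁻²
  (C) [kg] · [m·s⁻¹] = kg·m·s⁻¹
  (D) [m] · [kg·s⁻²] = kg·m·s⁻²
All reduce to kg·m·s⁻² except (C), which is kg·m·s⁻¹.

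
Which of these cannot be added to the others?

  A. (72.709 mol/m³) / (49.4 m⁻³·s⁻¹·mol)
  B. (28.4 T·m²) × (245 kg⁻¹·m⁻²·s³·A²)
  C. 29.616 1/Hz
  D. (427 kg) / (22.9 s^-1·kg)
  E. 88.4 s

In SI base units:
  A. [m⁻³·mol] / [m⁻³·s⁻¹·mol] = s
  B. [kg·m²·s⁻²·A⁻¹] · [kg⁻¹·m⁻²·s³·A²] = s·A
  C. Hz⁻¹ = (s⁻¹)⁻¹ = s
  D. [kg] / [kg·s⁻¹] = s
  E. s
All reduce to s except B., which is s·A.

B.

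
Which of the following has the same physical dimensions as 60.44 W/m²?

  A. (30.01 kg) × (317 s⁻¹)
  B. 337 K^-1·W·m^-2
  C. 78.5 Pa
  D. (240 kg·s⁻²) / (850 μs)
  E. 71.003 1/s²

Reference: W·m⁻² = J·s⁻¹·m⁻² = kg·s⁻³.
Each option:
  A. [kg] · [s⁻¹] = kg·s⁻¹
  B. W·m⁻²·K⁻¹ = J·s⁻¹·m⁻²·K⁻¹ = kg·s⁻³·K⁻¹
  C. Pa = N·m⁻² = kg·m⁻¹·s⁻²
  D. [kg·s⁻²] / [s] = kg·s⁻³  ← same
  E. s⁻²
Only D. matches kg·s⁻³.

D.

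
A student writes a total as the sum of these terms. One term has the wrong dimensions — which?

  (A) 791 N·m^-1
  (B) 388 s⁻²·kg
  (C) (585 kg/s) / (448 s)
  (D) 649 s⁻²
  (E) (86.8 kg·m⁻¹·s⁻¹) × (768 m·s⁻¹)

Work out the base dimensions of each:
  (A) N·m⁻¹ = kg·m·s⁻²·m⁻¹ = kg·s⁻²
  (B) kg·s⁻²
  (C) [kg·s⁻¹] / [s] = kg·s⁻²
  (D) s⁻²
  (E) [kg·m⁻¹·s⁻¹] · [m·s⁻¹] = kg·s⁻²
All reduce to kg·s⁻² except (D), which is s⁻².

(D)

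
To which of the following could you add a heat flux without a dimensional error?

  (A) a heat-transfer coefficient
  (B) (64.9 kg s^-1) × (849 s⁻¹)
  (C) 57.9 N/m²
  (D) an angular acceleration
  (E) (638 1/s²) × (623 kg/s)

(E)

Reference: [heat flux] = kg·s⁻³.
Each option:
  (A) [heat-transfer coefficient] = kg·s⁻³·K⁻¹
  (B) [kg·s⁻¹] · [s⁻¹] = kg·s⁻²
  (C) N·m⁻² = kg·m·s⁻²·m⁻² = kg·m⁻¹·s⁻²
  (D) [angular acceleration] = s⁻²
  (E) [s⁻²] · [kg·s⁻¹] = kg·s⁻³  ← same
Only (E) matches kg·s⁻³.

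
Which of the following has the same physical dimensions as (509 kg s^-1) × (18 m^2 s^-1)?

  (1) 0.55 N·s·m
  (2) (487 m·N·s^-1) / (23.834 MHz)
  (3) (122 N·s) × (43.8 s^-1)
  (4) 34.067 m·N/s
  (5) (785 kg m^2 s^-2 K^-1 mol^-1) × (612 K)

Reference: [kg·s⁻¹] · [m²·s⁻¹] = kg·m²·s⁻².
Each option:
  (1) N·m·s = kg·m·s⁻²·m·s = kg·m²·s⁻¹
  (2) [kg·m²·s⁻³] / [s⁻¹] = kg·m²·s⁻²  ← same
  (3) [kg·m·s⁻¹] · [s⁻¹] = kg·m·s⁻²
  (4) N·m·s⁻¹ = kg·m·s⁻²·m·s⁻¹ = kg·m²·s⁻³
  (5) [kg·m²·s⁻²·K⁻¹·mol⁻¹] · [K] = kg·m²·s⁻²·mol⁻¹
Only (2) matches kg·m²·s⁻².

(2)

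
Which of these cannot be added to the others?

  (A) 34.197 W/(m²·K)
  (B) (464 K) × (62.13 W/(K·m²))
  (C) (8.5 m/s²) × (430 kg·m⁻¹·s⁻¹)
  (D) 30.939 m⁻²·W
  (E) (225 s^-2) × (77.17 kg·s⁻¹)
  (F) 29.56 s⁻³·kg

(A)

Dimensions:
  (A) W·m⁻²·K⁻¹ = J·s⁻¹·m⁻²·K⁻¹ = kg·s⁻³·K⁻¹
  (B) [K] · [kg·s⁻³·K⁻¹] = kg·s⁻³
  (C) [m·s⁻²] · [kg·m⁻¹·s⁻¹] = kg·s⁻³
  (D) W·m⁻² = J·s⁻¹·m⁻² = kg·s⁻³
  (E) [s⁻²] · [kg·s⁻¹] = kg·s⁻³
  (F) kg·s⁻³
All reduce to kg·s⁻³ except (A), which is kg·s⁻³·K⁻¹.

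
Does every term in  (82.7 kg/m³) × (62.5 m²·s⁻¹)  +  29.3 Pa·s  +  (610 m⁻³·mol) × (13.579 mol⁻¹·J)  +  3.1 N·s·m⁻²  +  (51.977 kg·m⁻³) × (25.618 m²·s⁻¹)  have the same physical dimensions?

Dimensions:
  (82.7 kg/m³) × (62.5 m²·s⁻¹):  [kg·m⁻³] · [m²·s⁻¹] = kg·m⁻¹·s⁻¹
  29.3 Pa·s:  Pa·s = N·m⁻²·s = kg·m⁻¹·s⁻¹
  (610 m⁻³·mol) × (13.579 mol⁻¹·J):  [m⁻³·mol] · [kg·m²·s⁻²·mol⁻¹] = kg·m⁻¹·s⁻²
  3.1 N·s·m⁻²:  N·s·m⁻² = kg·m·s⁻²·s·m⁻² = kg·m⁻¹·s⁻¹
  (51.977 kg·m⁻³) × (25.618 m²·s⁻¹):  [kg·m⁻³] · [m²·s⁻¹] = kg·m⁻¹·s⁻¹
The terms do not share a single dimension (kg·m⁻¹·s⁻² vs kg·m⁻¹·s⁻¹).

No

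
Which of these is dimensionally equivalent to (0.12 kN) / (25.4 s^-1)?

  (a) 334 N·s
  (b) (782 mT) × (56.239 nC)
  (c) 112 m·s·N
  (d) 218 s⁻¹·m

Reference: [kg·m·s⁻²] / [s⁻¹] = kg·m·s⁻¹.
Each option:
  (a) N·s = kg·m·s⁻²·s = kg·m·s⁻¹  ← same
  (b) [kg·s⁻²·A⁻¹] · [s·A] = kg·s⁻¹
  (c) N·m·s = kg·m·s⁻²·m·s = kg·m²·s⁻¹
  (d) m·s⁻¹
Only (a) matches kg·m·s⁻¹.

(a)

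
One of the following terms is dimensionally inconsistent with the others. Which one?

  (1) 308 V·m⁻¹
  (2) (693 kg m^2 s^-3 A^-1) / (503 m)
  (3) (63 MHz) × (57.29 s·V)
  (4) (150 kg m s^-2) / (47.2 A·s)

Expand each in SI base units:
  (1) V·m⁻¹ = J·C⁻¹·m⁻¹ = kg·m·s⁻³·A⁻¹
  (2) [kg·m²·s⁻³·A⁻¹] / [m] = kg·m·s⁻³·A⁻¹
  (3) [s⁻¹] · [kg·m²·s⁻²·A⁻¹] = kg·m²·s⁻³·A⁻¹
  (4) [kg·m·s⁻²] / [s·A] = kg·m·s⁻³·A⁻¹
All reduce to kg·m·s⁻³·A⁻¹ except (3), which is kg·m²·s⁻³·A⁻¹.

(3)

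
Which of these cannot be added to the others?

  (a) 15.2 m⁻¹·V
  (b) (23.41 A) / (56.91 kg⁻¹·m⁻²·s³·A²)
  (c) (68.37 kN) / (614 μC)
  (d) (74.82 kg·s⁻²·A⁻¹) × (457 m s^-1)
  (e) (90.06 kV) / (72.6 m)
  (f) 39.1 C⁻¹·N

(b)

Expand each in SI base units:
  (a) V·m⁻¹ = J·C⁻¹·m⁻¹ = kg·m·s⁻³·A⁻¹
  (b) [A] / [kg⁻¹·m⁻²·s³·A²] = kg·m²·s⁻³·A⁻¹
  (c) [kg·m·s⁻²] / [s·A] = kg·m·s⁻³·A⁻¹
  (d) [kg·s⁻²·A⁻¹] · [m·s⁻¹] = kg·m·s⁻³·A⁻¹
  (e) [kg·m²·s⁻³·A⁻¹] / [m] = kg·m·s⁻³·A⁻¹
  (f) N·C⁻¹ = kg·m·s⁻²·(s·A)⁻¹ = kg·m·s⁻³·A⁻¹
All reduce to kg·m·s⁻³·A⁻¹ except (b), which is kg·m²·s⁻³·A⁻¹.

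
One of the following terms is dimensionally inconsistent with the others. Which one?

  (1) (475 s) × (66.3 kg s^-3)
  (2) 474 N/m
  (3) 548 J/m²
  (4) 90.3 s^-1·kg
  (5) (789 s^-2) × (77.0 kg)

(4)

In SI base units:
  (1) [s] · [kg·s⁻³] = kg·s⁻²
  (2) N·m⁻¹ = kg·m·s⁻²·m⁻¹ = kg·s⁻²
  (3) J·m⁻² = N·m·m⁻² = kg·s⁻²
  (4) kg·s⁻¹
  (5) [s⁻²] · [kg] = kg·s⁻²
All reduce to kg·s⁻² except (4), which is kg·s⁻¹.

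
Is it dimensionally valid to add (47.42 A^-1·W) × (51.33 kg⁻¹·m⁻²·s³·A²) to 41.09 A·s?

No

Dimensions:
  (47.42 A^-1·W) × (51.33 kg⁻¹·m⁻²·s³·A²):  [kg·m²·s⁻³·A⁻¹] · [kg⁻¹·m⁻²·s³·A²] = A
  41.09 A·s:  A·s = s·A
A ≠ s·A, so they cannot be added.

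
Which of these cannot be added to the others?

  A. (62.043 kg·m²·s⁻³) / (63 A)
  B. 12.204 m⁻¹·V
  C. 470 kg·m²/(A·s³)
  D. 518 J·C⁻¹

B.

In SI base units:
  A. [kg·m²·s⁻³] / [A] = kg·m²·s⁻³·A⁻¹
  B. V·m⁻¹ = J·C⁻¹·m⁻¹ = kg·m·s⁻³·A⁻¹
  C. kg·m²·s⁻³·A⁻¹
  D. J·C⁻¹ = N·m·(s·A)⁻¹ = kg·m²·s⁻³·A⁻¹
All reduce to kg·m²·s⁻³·A⁻¹ except B., which is kg·m·s⁻³·A⁻¹.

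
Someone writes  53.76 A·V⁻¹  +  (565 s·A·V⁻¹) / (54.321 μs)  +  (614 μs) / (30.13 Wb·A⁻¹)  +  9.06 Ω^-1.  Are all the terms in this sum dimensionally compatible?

Dimensions:
  53.76 A·V⁻¹:  A·V⁻¹ = A·(J·C⁻¹)⁻¹ = kg⁻¹·m⁻²·s³·A²
  (565 s·A·V⁻¹) / (54.321 μs):  [kg⁻¹·m⁻²·s⁴·A²] / [s] = kg⁻¹·m⁻²·s³·A²
  (614 μs) / (30.13 Wb·A⁻¹):  [s] / [kg·m²·s⁻²·A⁻²] = kg⁻¹·m⁻²·s³·A²
  9.06 Ω^-1:  Ω⁻¹ = (V·A⁻¹)⁻¹ = kg⁻¹·m⁻²·s³·A²
Every term reduces to kg⁻¹·m⁻²·s³·A².

Yes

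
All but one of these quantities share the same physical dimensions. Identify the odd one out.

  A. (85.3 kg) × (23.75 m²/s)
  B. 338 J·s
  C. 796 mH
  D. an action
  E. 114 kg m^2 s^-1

C.

Expand each in SI base units:
  A. [kg] · [m²·s⁻¹] = kg·m²·s⁻¹
  B. J·s = N·m·s = kg·m²·s⁻¹
  C. H = V·s·A⁻¹ = kg·m²·s⁻²·A⁻²
  D. [action] = kg·m²·s⁻¹
  E. kg·m²·s⁻¹
All reduce to kg·m²·s⁻¹ except C., which is kg·m²·s⁻²·A⁻².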